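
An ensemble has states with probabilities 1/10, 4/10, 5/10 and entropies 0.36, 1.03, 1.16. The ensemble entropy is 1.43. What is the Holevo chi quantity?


chi = S(rho) - sum_i p_i * S(rho_i)
Weighted entropy = 1/10 * 0.36 + 4/10 * 1.03 + 5/10 * 1.16
= 1.0280
chi = 1.43 - 1.0280
= 0.4020

0.4020


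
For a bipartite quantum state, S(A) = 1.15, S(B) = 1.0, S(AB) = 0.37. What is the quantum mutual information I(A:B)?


I(A:B) = S(A) + S(B) - S(AB)
= 1.15 + 1.0 - 0.37
= 1.7800

1.7800


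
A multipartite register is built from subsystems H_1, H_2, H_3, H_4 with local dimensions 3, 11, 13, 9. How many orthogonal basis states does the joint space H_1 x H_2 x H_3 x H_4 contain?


dim(H_1 x H_2 x H_3 x H_4) = 3 * 11 * 13 * 9
= 33 * 13 * 9
= 429 * 9
= 3861

3861


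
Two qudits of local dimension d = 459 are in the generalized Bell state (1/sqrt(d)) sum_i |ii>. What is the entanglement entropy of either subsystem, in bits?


For a maximally entangled state in d x d:
S = log2(d) = log2(459)
= 8.8424

8.8424


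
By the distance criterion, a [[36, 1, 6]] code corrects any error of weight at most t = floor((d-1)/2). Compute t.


Code parameters: [[36, 1, 6]], distance d = 6.
Number of correctable errors = floor((d-1)/2)
= floor((6 - 1)/2)
= floor(5/2)
= 2

2


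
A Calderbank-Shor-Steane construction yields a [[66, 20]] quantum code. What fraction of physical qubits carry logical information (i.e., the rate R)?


Code rate R = k/n
= 20/66
= 0.3030

0.3030


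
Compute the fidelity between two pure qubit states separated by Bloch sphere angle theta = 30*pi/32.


For states separated by angle theta on Bloch sphere:
F = cos^2(theta/2)
theta = 30*pi/32 = 2.9452
theta/2 = 1.4726
cos(theta/2) = 0.0980
F = 0.0096

0.0096


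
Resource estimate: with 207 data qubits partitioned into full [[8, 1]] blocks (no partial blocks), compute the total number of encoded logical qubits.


Each code block uses 8 physical qubits for 1 logical qubit(s).
Number of complete blocks = floor(207 / 8) = 25
Logical qubits = 25 * 1
= 25

25


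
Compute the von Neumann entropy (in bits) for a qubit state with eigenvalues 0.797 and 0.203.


S = -p*log2(p) - (1-p)*log2(1-p)
p = 0.7970, 1-p = 0.2030
= -0.7970 * log2(0.7970) - 0.2030 * log2(0.2030)
= -(-0.2609) - (-0.4670)
= 0.7279

0.7279


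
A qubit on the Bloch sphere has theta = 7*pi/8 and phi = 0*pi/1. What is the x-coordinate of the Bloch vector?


theta = 2.7489, phi = 0.0000
r_x = sin(theta)*cos(phi) = 0.3827 * 1.0000
r_x = 0.3827

0.3827


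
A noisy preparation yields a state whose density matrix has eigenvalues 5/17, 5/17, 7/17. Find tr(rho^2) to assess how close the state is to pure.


tr(rho^2) = sum of eigenvalues squared
= (5/17)^2 + (5/17)^2 + (7/17)^2
= (25 + 25 + 49) / 289
= 99/289
= 0.3426

0.3426


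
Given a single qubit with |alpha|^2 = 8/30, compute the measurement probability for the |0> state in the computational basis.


|alpha|^2 = 8/30 = 0.2667
|beta|^2 = 1 - 8/30 = 22/30 = 0.7333
P(|0>) = |alpha|^2 = 0.2667

0.2667


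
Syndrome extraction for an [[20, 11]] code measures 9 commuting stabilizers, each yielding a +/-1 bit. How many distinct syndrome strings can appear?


Each stabilizer generator gives a binary (+1 or -1) measurement outcome.
With 9 independent generators:
Total syndromes = 2^9
= 512

512


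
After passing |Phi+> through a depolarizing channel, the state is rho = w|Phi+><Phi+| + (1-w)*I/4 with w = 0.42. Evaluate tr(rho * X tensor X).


|Phi+> = (|00> + |11>)/sqrt(2)
For the pure Bell state, <X_A X_B> = +1 (Bell-state Pauli correlator).
The maximally-mixed part I/4 has tr(I/4 * P tensor P) = 0 for any traceless Pauli P.
So <X_A X_B>_rho = w * (+1) + (1 - w) * 0
= 0.42 * (+1)
= 0.4200

0.4200


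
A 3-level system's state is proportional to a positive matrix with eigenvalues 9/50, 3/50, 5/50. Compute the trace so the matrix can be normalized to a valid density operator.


tr(M) = sum of eigenvalues
= 9/50 + 3/50 + 5/50
= 17/50
= 0.3400

0.3400


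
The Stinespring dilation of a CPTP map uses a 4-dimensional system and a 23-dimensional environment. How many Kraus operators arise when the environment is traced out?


Tracing out the environment in an orthonormal basis {|i>_E} gives Kraus operators K_i = <i|_E U |0>_E.
Number of Kraus operators = dim(H_env) = d_env
= 23

23


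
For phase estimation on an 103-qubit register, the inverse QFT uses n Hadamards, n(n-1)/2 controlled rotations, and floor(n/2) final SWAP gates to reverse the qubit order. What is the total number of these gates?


Hadamard gates: 103
Controlled rotations: n*(n-1)/2 = 103*102/2 = 5253
SWAP gates: floor(n/2) = floor(103/2) = 51
Total = 103 + 5253 + 51
= 5407

5407


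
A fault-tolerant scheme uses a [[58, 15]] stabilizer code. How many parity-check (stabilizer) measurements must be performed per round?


For an [[n,k]] stabilizer code:
Number of stabilizer generators = n - k
= 58 - 15
= 43

43


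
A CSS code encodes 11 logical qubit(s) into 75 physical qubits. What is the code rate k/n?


Code rate R = k/n
= 11/75
= 0.1467

0.1467


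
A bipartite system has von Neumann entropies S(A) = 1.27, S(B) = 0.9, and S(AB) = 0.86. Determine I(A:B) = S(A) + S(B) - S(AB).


I(A:B) = S(A) + S(B) - S(AB)
= 1.27 + 0.9 - 0.86
= 1.3100

1.3100


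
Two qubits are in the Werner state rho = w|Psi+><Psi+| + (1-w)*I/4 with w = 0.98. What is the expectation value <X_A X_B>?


|Psi+> = (|01> + |10>)/sqrt(2)
For the pure Bell state, <X_A X_B> = +1 (Bell-state Pauli correlator).
The maximally-mixed part I/4 has tr(I/4 * P tensor P) = 0 for any traceless Pauli P.
So <X_A X_B>_rho = w * (+1) + (1 - w) * 0
= 0.98 * (+1)
= 0.9800

0.9800


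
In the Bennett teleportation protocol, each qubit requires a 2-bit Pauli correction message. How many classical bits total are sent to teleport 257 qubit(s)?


Quantum teleportation requires 2 classical bits per qubit teleported.
257 qubit(s) -> 2 * 257 = 514 classical bits

514


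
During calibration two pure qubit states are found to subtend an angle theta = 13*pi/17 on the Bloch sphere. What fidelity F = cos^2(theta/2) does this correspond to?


For states separated by angle theta on Bloch sphere:
F = cos^2(theta/2)
theta = 13*pi/17 = 2.4024
theta/2 = 1.2012
cos(theta/2) = 0.3612
F = 0.1305

0.1305


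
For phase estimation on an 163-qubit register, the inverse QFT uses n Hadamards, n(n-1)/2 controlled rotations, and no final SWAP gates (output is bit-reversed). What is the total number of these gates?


Hadamard gates: 163
Controlled rotations: n*(n-1)/2 = 163*162/2 = 13203
SWAP gates: 0 (omitted)
Total = 163 + 13203
= 13366

13366


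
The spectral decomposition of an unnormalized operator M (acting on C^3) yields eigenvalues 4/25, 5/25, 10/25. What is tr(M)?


tr(M) = sum of eigenvalues
= 4/25 + 5/25 + 10/25
= 19/25
= 0.7600

0.7600


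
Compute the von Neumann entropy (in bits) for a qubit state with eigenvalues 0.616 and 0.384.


S = -p*log2(p) - (1-p)*log2(1-p)
p = 0.6160, 1-p = 0.3840
= -0.6160 * log2(0.6160) - 0.3840 * log2(0.3840)
= -(-0.4306) - (-0.5302)
= 0.9608

0.9608


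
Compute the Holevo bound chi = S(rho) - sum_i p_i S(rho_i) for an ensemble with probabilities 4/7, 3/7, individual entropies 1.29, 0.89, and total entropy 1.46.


chi = S(rho) - sum_i p_i * S(rho_i)
Weighted entropy = 4/7 * 1.29 + 3/7 * 0.89
= 1.1186
chi = 1.46 - 1.1186
= 0.3414

0.3414


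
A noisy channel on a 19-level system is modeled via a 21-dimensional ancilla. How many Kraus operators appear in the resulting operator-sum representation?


Tracing out the environment in an orthonormal basis {|i>_E} gives Kraus operators K_i = <i|_E U |0>_E.
Number of Kraus operators = dim(H_env) = d_env
= 21

21


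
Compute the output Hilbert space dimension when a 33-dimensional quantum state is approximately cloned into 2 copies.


Output space = H^(tensor 2) where dim(H) = 33
dim = 33^2
= 1089

1089


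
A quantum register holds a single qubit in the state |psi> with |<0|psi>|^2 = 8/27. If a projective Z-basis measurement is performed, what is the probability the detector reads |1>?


|alpha|^2 = 8/27 = 0.2963
|beta|^2 = 1 - 8/27 = 19/27 = 0.7037
P(|1>) = |beta|^2 = 0.7037

0.7037


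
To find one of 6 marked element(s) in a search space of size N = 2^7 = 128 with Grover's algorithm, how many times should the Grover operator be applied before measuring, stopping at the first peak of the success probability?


After j Grover iterations the success probability is P(j) = sin^2((2j+1)*theta), where sin(theta) = sqrt(k/N).
N = 2^7 = 128, k = 6
sin(theta) = sqrt(k/N) = 0.2165063509
theta = arcsin(sqrt(k/N)) = 0.2182345144 rad
P(j) reaches its first maximum when (2j+1)*theta is as close as possible to pi/2, i.e. j = round(pi/(4*theta) - 1/2).
pi/(4*theta) - 1/2 = 3.0989
(For comparison, the common estimate pi/4 * sqrt(N/k) = 3.6276; the exact maximiser is used here.)
Optimal iterations = 3

3


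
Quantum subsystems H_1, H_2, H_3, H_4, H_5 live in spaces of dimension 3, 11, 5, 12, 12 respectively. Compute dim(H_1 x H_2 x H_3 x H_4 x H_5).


dim(H_1 x H_2 x H_3 x H_4 x H_5) = 3 * 11 * 5 * 12 * 12
= 33 * 5 * 12 * 12
= 165 * 12 * 12
= 1980 * 12
= 23760

23760


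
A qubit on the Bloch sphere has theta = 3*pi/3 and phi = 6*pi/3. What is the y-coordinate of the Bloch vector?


theta = 3.1416, phi = 6.2832
r_y = sin(theta)*sin(phi) = 0.0000 * 0.0000
r_y = 0.0000

0.0000


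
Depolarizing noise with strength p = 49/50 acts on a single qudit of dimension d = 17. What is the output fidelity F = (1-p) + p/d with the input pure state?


F = (1-p) + p/d
= (1 - 0.9800) + 0.9800/17
= 0.0200 + 0.0576
= 0.0776

0.0776


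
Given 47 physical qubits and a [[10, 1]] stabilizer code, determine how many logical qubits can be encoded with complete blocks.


Each code block uses 10 physical qubits for 1 logical qubit(s).
Number of complete blocks = floor(47 / 10) = 4
Logical qubits = 4 * 1
= 4

4


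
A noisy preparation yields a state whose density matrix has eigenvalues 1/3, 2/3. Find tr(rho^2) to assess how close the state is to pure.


tr(rho^2) = sum of eigenvalues squared
= (1/3)^2 + (2/3)^2
= (1 + 4) / 9
= 5/9
= 0.5556

0.5556


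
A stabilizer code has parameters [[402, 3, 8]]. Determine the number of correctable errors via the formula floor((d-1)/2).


Code parameters: [[402, 3, 8]], distance d = 8.
Number of correctable errors = floor((d-1)/2)
= floor((8 - 1)/2)
= floor(7/2)
= 3

3


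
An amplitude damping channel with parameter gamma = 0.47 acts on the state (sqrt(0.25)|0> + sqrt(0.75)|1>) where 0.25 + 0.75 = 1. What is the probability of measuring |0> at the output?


For amplitude damping with parameter gamma on state sqrt(a)|0> + sqrt(b)|1>:
alpha^2 = 0.25, beta^2 = 0.75
P(|0>) = alpha^2 + gamma * beta^2
= 0.25 + 0.47 * 0.75
= 0.25 + 0.3525
= 0.6025

0.6025


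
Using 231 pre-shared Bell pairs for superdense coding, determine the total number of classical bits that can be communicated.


Superdense coding allows 2 classical bits per shared entangled pair.
231 pair(s) -> 2 * 231 = 462 classical bits

462


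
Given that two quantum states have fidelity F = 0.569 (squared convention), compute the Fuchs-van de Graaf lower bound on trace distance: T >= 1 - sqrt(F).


Fuchs-van de Graaf (squared-fidelity convention): 1 - sqrt(F) <= T <= sqrt(1 - F).
Lower bound: T >= 1 - sqrt(F)
sqrt(F) = sqrt(0.569) = 0.7543
T >= 1 - 0.7543
T >= 0.2457

0.2457


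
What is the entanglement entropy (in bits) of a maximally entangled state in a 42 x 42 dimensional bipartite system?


For a maximally entangled state in d x d:
S = log2(d) = log2(42)
= 5.3923

5.3923


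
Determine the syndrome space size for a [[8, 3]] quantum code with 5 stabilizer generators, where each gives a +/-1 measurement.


Each stabilizer generator gives a binary (+1 or -1) measurement outcome.
With 5 independent generators:
Total syndromes = 2^5
= 32

32


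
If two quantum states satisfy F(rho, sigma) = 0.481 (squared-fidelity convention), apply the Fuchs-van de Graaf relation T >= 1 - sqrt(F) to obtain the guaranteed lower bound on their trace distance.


Fuchs-van de Graaf (squared-fidelity convention): 1 - sqrt(F) <= T <= sqrt(1 - F).
Lower bound: T >= 1 - sqrt(F)
sqrt(F) = sqrt(0.481) = 0.6935
T >= 1 - 0.6935
T >= 0.3065

0.3065


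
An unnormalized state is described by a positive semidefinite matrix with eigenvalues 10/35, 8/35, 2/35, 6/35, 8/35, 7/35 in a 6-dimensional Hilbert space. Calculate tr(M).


tr(M) = sum of eigenvalues
= 10/35 + 8/35 + 2/35 + 6/35 + 8/35 + 7/35
= 41/35
= 1.1714

1.1714


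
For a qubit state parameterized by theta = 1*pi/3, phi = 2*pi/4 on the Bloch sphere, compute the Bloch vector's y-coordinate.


theta = 1.0472, phi = 1.5708
r_y = sin(theta)*sin(phi) = 0.8660 * 1.0000
r_y = 0.8660

0.8660


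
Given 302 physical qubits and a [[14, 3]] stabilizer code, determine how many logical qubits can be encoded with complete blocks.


Each code block uses 14 physical qubits for 3 logical qubit(s).
Number of complete blocks = floor(302 / 14) = 21
Logical qubits = 21 * 3
= 63

63


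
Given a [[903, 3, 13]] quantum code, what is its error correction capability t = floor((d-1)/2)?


Code parameters: [[903, 3, 13]], distance d = 13.
Number of correctable errors = floor((d-1)/2)
= floor((13 - 1)/2)
= floor(12/2)
= 6

6


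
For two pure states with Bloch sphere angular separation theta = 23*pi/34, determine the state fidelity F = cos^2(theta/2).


For states separated by angle theta on Bloch sphere:
F = cos^2(theta/2)
theta = 23*pi/34 = 2.1252
theta/2 = 1.0626
cos(theta/2) = 0.4866
F = 0.2368

0.2368


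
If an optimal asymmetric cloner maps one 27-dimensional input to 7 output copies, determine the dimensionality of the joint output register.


Output space = H^(tensor 7) where dim(H) = 27
dim = 27^7
= 729 (after 2 factors)
= 19683 (after 3 factors)
= 531441 (after 4 factors)
= 14348907 (after 5 factors)
= 387420489 (after 6 factors)
= 10460353203 (after 7 factors)
= 10460353203

10460353203


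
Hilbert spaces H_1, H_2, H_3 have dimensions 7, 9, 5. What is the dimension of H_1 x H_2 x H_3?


dim(H_1 x H_2 x H_3) = 7 * 9 * 5
= 63 * 5
= 315

315


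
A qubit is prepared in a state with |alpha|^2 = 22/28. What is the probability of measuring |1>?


|alpha|^2 = 22/28 = 0.7857
|beta|^2 = 1 - 22/28 = 6/28 = 0.2143
P(|1>) = |beta|^2 = 0.2143

0.2143


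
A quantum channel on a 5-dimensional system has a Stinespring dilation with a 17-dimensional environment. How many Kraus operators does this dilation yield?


Tracing out the environment in an orthonormal basis {|i>_E} gives Kraus operators K_i = <i|_E U |0>_E.
Number of Kraus operators = dim(H_env) = d_env
= 17

17


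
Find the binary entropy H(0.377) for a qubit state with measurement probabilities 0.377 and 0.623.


S = -p*log2(p) - (1-p)*log2(1-p)
p = 0.3770, 1-p = 0.6230
= -0.3770 * log2(0.3770) - 0.6230 * log2(0.6230)
= -(-0.5306) - (-0.4253)
= 0.9559

0.9559


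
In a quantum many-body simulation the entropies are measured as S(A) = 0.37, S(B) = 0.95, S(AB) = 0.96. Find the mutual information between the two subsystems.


I(A:B) = S(A) + S(B) - S(AB)
= 0.37 + 0.95 - 0.96
= 0.3600

0.3600


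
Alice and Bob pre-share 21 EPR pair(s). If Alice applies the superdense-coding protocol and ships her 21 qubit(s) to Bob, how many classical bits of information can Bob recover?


Superdense coding allows 2 classical bits per shared entangled pair.
21 pair(s) -> 2 * 21 = 42 classical bits

42


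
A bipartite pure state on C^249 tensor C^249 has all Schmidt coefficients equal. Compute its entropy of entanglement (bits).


For a maximally entangled state in d x d:
S = log2(d) = log2(249)
= 7.9600

7.9600


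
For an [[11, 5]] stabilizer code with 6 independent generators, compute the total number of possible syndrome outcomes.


Each stabilizer generator gives a binary (+1 or -1) measurement outcome.
With 6 independent generators:
Total syndromes = 2^6
= 64

64


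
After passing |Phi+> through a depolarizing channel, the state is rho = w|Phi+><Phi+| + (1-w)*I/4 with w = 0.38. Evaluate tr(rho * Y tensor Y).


|Phi+> = (|00> + |11>)/sqrt(2)
For the pure Bell state, <Y_A Y_B> = -1 (Bell-state Pauli correlator).
The maximally-mixed part I/4 has tr(I/4 * P tensor P) = 0 for any traceless Pauli P.
So <Y_A Y_B>_rho = w * (-1) + (1 - w) * 0
= 0.38 * (-1)
= -0.3800

-0.3800


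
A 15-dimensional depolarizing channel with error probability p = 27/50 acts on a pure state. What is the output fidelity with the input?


F = (1-p) + p/d
= (1 - 0.5400) + 0.5400/15
= 0.4600 + 0.0360
= 0.4960

0.4960


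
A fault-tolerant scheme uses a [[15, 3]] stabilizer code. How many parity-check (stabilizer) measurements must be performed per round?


For an [[n,k]] stabilizer code:
Number of stabilizer generators = n - k
= 15 - 3
= 12

12


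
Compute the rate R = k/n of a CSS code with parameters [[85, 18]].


Code rate R = k/n
= 18/85
= 0.2118

0.2118


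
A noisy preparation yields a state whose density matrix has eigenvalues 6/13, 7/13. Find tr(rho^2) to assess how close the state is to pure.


tr(rho^2) = sum of eigenvalues squared
= (6/13)^2 + (7/13)^2
= (36 + 49) / 169
= 85/169
= 0.5030

0.5030


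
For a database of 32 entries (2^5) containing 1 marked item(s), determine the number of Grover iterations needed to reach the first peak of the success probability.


After j Grover iterations the success probability is P(j) = sin^2((2j+1)*theta), where sin(theta) = sqrt(k/N).
N = 2^5 = 32, k = 1
sin(theta) = sqrt(k/N) = 0.1767766953
theta = arcsin(sqrt(k/N)) = 0.1777106008 rad
P(j) reaches its first maximum when (2j+1)*theta is as close as possible to pi/2, i.e. j = round(pi/(4*theta) - 1/2).
pi/(4*theta) - 1/2 = 3.9195
(For comparison, the common estimate pi/4 * sqrt(N/k) = 4.4429; the exact maximiser is used here.)
Optimal iterations = 4

4


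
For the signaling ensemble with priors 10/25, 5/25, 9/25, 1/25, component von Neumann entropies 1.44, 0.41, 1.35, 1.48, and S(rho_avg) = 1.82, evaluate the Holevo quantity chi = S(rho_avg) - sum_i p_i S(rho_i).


chi = S(rho) - sum_i p_i * S(rho_i)
Weighted entropy = 10/25 * 1.44 + 5/25 * 0.41 + 9/25 * 1.35 + 1/25 * 1.48
= 1.2032
chi = 1.82 - 1.2032
= 0.6168

0.6168


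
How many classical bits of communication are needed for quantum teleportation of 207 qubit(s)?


Quantum teleportation requires 2 classical bits per qubit teleported.
207 qubit(s) -> 2 * 207 = 414 classical bits

414


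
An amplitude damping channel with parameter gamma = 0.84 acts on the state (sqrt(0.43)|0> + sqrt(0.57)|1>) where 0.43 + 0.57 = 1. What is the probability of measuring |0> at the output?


For amplitude damping with parameter gamma on state sqrt(a)|0> + sqrt(b)|1>:
alpha^2 = 0.43, beta^2 = 0.57
P(|0>) = alpha^2 + gamma * beta^2
= 0.43 + 0.84 * 0.57
= 0.43 + 0.4788
= 0.9088

0.9088


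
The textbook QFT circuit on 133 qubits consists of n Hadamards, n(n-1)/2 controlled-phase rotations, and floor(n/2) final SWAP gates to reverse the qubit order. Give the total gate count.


Hadamard gates: 133
Controlled rotations: n*(n-1)/2 = 133*132/2 = 8778
SWAP gates: floor(n/2) = floor(133/2) = 66
Total = 133 + 8778 + 66
= 8977

8977


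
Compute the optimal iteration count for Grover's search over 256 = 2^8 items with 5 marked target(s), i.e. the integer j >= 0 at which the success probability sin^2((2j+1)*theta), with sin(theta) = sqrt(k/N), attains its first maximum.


After j Grover iterations the success probability is P(j) = sin^2((2j+1)*theta), where sin(theta) = sqrt(k/N).
N = 2^8 = 256, k = 5
sin(theta) = sqrt(k/N) = 0.1397542486
theta = arcsin(sqrt(k/N)) = 0.1402132233 rad
P(j) reaches its first maximum when (2j+1)*theta is as close as possible to pi/2, i.e. j = round(pi/(4*theta) - 1/2).
pi/(4*theta) - 1/2 = 5.1015
(For comparison, the common estimate pi/4 * sqrt(N/k) = 5.6199; the exact maximiser is used here.)
Optimal iterations = 5

5


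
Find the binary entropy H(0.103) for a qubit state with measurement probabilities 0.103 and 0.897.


S = -p*log2(p) - (1-p)*log2(1-p)
p = 0.1030, 1-p = 0.8970
= -0.1030 * log2(0.1030) - 0.8970 * log2(0.8970)
= -(-0.3378) - (-0.1407)
= 0.4784

0.4784


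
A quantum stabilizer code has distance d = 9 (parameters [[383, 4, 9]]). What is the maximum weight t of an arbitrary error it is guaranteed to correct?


Code parameters: [[383, 4, 9]], distance d = 9.
Number of correctable errors = floor((d-1)/2)
= floor((9 - 1)/2)
= floor(8/2)
= 4

4


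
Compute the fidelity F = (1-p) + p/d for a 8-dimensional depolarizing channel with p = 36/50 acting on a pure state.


F = (1-p) + p/d
= (1 - 0.7200) + 0.7200/8
= 0.2800 + 0.0900
= 0.3700

0.3700


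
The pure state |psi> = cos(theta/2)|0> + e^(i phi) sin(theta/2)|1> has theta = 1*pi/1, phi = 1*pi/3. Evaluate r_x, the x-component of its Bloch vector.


theta = 3.1416, phi = 1.0472
r_x = sin(theta)*cos(phi) = 0.0000 * 0.5000
r_x = 0.0000

0.0000


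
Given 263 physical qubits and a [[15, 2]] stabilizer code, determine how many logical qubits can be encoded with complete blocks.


Each code block uses 15 physical qubits for 2 logical qubit(s).
Number of complete blocks = floor(263 / 15) = 17
Logical qubits = 17 * 2
= 34

34


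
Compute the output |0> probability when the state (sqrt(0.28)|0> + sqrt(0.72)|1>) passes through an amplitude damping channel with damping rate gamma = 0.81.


For amplitude damping with parameter gamma on state sqrt(a)|0> + sqrt(b)|1>:
alpha^2 = 0.28, beta^2 = 0.72
P(|0>) = alpha^2 + gamma * beta^2
= 0.28 + 0.81 * 0.72
= 0.28 + 0.5832
= 0.8632

0.8632


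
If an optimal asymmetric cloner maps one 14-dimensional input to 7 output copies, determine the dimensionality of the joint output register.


Output space = H^(tensor 7) where dim(H) = 14
dim = 14^7
= 196 (after 2 factors)
= 2744 (after 3 factors)
= 38416 (after 4 factors)
= 537824 (after 5 factors)
= 7529536 (after 6 factors)
= 105413504 (after 7 factors)
= 105413504

105413504


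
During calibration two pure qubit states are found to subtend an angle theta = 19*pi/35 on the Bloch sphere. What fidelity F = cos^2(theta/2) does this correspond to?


For states separated by angle theta on Bloch sphere:
F = cos^2(theta/2)
theta = 19*pi/35 = 1.7054
theta/2 = 0.8527
cos(theta/2) = 0.6579
F = 0.4329

0.4329


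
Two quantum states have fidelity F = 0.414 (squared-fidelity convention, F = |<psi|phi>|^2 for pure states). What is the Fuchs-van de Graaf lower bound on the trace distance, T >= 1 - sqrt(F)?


Fuchs-van de Graaf (squared-fidelity convention): 1 - sqrt(F) <= T <= sqrt(1 - F).
Lower bound: T >= 1 - sqrt(F)
sqrt(F) = sqrt(0.414) = 0.6434
T >= 1 - 0.6434
T >= 0.3566

0.3566


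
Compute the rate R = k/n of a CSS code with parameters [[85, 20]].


Code rate R = k/n
= 20/85
= 0.2353

0.2353


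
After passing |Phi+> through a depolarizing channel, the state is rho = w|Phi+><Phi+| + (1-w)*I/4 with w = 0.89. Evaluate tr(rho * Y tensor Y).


|Phi+> = (|00> + |11>)/sqrt(2)
For the pure Bell state, <Y_A Y_B> = -1 (Bell-state Pauli correlator).
The maximally-mixed part I/4 has tr(I/4 * P tensor P) = 0 for any traceless Pauli P.
So <Y_A Y_B>_rho = w * (-1) + (1 - w) * 0
= 0.89 * (-1)
= -0.8900

-0.8900


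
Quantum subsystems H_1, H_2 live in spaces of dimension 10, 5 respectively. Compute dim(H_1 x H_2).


dim(H_1 x H_2) = 10 * 5
= 50

50


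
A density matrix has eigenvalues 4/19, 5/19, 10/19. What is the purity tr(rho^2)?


tr(rho^2) = sum of eigenvalues squared
= (4/19)^2 + (5/19)^2 + (10/19)^2
= (16 + 25 + 100) / 361
= 141/361
= 0.3906

0.3906


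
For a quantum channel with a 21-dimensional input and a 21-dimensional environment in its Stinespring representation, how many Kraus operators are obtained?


Tracing out the environment in an orthonormal basis {|i>_E} gives Kraus operators K_i = <i|_E U |0>_E.
Number of Kraus operators = dim(H_env) = d_env
= 21

21


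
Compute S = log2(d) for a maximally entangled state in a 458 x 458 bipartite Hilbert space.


For a maximally entangled state in d x d:
S = log2(d) = log2(458)
= 8.8392

8.8392


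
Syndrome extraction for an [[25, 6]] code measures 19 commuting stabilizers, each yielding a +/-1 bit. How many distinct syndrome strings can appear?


Each stabilizer generator gives a binary (+1 or -1) measurement outcome.
With 19 independent generators:
Total syndromes = 2^19
= 524288

524288


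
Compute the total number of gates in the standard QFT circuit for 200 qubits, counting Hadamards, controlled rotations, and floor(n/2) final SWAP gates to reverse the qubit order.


Hadamard gates: 200
Controlled rotations: n*(n-1)/2 = 200*199/2 = 19900
SWAP gates: floor(n/2) = floor(200/2) = 100
Total = 200 + 19900 + 100
= 20200

20200


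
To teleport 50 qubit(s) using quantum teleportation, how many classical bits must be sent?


Quantum teleportation requires 2 classical bits per qubit teleported.
50 qubit(s) -> 2 * 50 = 100 classical bits

100


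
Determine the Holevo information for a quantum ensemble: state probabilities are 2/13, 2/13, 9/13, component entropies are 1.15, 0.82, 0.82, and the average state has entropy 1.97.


chi = S(rho) - sum_i p_i * S(rho_i)
Weighted entropy = 2/13 * 1.15 + 2/13 * 0.82 + 9/13 * 0.82
= 0.8708
chi = 1.97 - 0.8708
= 1.0992

1.0992


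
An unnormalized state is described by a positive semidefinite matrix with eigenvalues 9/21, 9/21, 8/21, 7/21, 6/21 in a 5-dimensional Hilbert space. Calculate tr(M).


tr(M) = sum of eigenvalues
= 9/21 + 9/21 + 8/21 + 7/21 + 6/21
= 39/21
= 1.8571

1.8571


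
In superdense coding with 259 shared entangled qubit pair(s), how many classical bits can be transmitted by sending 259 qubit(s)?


Superdense coding allows 2 classical bits per shared entangled pair.
259 pair(s) -> 2 * 259 = 518 classical bits

518


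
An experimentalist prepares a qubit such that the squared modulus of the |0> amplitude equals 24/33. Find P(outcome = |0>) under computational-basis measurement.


|alpha|^2 = 24/33 = 0.7273
|beta|^2 = 1 - 24/33 = 9/33 = 0.2727
P(|0>) = |alpha|^2 = 0.7273

0.7273


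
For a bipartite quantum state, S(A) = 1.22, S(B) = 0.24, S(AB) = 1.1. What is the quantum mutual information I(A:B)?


I(A:B) = S(A) + S(B) - S(AB)
= 1.22 + 0.24 - 1.1
= 0.3600

0.3600


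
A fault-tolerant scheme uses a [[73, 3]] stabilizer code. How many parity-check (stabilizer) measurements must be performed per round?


For an [[n,k]] stabilizer code:
Number of stabilizer generators = n - k
= 73 - 3
= 70

70


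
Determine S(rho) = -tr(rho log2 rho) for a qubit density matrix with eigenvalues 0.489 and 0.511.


S = -p*log2(p) - (1-p)*log2(1-p)
p = 0.4890, 1-p = 0.5110
= -0.4890 * log2(0.4890) - 0.5110 * log2(0.5110)
= -(-0.5047) - (-0.4950)
= 0.9997

0.9997


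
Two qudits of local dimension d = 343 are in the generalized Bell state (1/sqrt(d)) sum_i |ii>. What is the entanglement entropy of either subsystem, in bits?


For a maximally entangled state in d x d:
S = log2(d) = log2(343)
= 8.4221

8.4221


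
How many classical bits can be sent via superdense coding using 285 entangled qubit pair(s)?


Superdense coding allows 2 classical bits per shared entangled pair.
285 pair(s) -> 2 * 285 = 570 classical bits

570


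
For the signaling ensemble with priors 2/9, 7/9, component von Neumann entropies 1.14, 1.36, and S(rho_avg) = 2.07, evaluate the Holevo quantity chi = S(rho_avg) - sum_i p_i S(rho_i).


chi = S(rho) - sum_i p_i * S(rho_i)
Weighted entropy = 2/9 * 1.14 + 7/9 * 1.36
= 1.3111
chi = 2.07 - 1.3111
= 0.7589

0.7589


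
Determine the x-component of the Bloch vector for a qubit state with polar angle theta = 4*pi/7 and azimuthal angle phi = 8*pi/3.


theta = 1.7952, phi = 8.3776
r_x = sin(theta)*cos(phi) = 0.9749 * -0.5000
r_x = -0.4875

-0.4875


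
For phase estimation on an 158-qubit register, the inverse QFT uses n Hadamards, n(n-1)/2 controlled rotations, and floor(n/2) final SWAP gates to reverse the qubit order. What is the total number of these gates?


Hadamard gates: 158
Controlled rotations: n*(n-1)/2 = 158*157/2 = 12403
SWAP gates: floor(n/2) = floor(158/2) = 79
Total = 158 + 12403 + 79
= 12640

12640


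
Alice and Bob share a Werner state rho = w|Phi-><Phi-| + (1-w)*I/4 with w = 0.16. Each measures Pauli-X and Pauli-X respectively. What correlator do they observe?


|Phi-> = (|00> - |11>)/sqrt(2)
For the pure Bell state, <X_A X_B> = -1 (Bell-state Pauli correlator).
The maximally-mixed part I/4 has tr(I/4 * P tensor P) = 0 for any traceless Pauli P.
So <X_A X_B>_rho = w * (-1) + (1 - w) * 0
= 0.16 * (-1)
= -0.1600

-0.1600


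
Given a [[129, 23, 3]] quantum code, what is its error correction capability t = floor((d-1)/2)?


Code parameters: [[129, 23, 3]], distance d = 3.
Number of correctable errors = floor((d-1)/2)
= floor((3 - 1)/2)
= floor(2/2)
= 1

1


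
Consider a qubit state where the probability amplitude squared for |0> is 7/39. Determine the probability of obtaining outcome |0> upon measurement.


|alpha|^2 = 7/39 = 0.1795
|beta|^2 = 1 - 7/39 = 32/39 = 0.8205
P(|0>) = |alpha|^2 = 0.1795

0.1795


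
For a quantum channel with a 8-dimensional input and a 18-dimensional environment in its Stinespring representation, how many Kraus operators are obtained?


Tracing out the environment in an orthonormal basis {|i>_E} gives Kraus operators K_i = <i|_E U |0>_E.
Number of Kraus operators = dim(H_env) = d_env
= 18

18


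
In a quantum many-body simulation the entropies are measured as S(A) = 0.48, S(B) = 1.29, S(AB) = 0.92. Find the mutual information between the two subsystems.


I(A:B) = S(A) + S(B) - S(AB)
= 0.48 + 1.29 - 0.92
= 0.8500

0.8500


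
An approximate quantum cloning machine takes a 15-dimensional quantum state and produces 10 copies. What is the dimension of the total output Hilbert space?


Output space = H^(tensor 10) where dim(H) = 15
dim = 15^10
= 225 (after 2 factors)
= 3375 (after 3 factors)
= 50625 (after 4 factors)
= 759375 (after 5 factors)
= 11390625 (after 6 factors)
= 170859375 (after 7 factors)
= 2562890625 (after 8 factors)
= 38443359375 (after 9 factors)
= 576650390625 (after 10 factors)
= 576650390625

576650390625


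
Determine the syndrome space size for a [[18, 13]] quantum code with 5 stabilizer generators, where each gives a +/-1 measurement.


Each stabilizer generator gives a binary (+1 or -1) measurement outcome.
With 5 independent generators:
Total syndromes = 2^5
= 32

32


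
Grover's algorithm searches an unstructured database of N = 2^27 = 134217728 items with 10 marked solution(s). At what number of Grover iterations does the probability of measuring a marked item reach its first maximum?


After j Grover iterations the success probability is P(j) = sin^2((2j+1)*theta), where sin(theta) = sqrt(k/N).
N = 2^27 = 134217728, k = 10
sin(theta) = sqrt(k/N) = 0.0002729575168
theta = arcsin(sqrt(k/N)) = 0.0002729575202 rad
P(j) reaches its first maximum when (2j+1)*theta is as close as possible to pi/2, i.e. j = round(pi/(4*theta) - 1/2).
pi/(4*theta) - 1/2 = 2876.8641
(For comparison, the common estimate pi/4 * sqrt(N/k) = 2877.3641; the exact maximiser is used here.)
Optimal iterations = 2877

2877


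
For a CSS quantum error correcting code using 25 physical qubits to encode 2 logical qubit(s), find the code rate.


Code rate R = k/n
= 2/25
= 0.0800

0.0800


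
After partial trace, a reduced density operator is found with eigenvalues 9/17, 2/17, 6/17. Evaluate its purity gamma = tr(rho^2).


tr(rho^2) = sum of eigenvalues squared
= (9/17)^2 + (2/17)^2 + (6/17)^2
= (81 + 4 + 36) / 289
= 121/289
= 0.4187

0.4187


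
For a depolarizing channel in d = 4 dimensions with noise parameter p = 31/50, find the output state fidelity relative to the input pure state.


F = (1-p) + p/d
= (1 - 0.6200) + 0.6200/4
= 0.3800 + 0.1550
= 0.5350

0.5350


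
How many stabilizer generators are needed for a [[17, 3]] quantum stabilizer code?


For an [[n,k]] stabilizer code:
Number of stabilizer generators = n - k
= 17 - 3
= 14

14


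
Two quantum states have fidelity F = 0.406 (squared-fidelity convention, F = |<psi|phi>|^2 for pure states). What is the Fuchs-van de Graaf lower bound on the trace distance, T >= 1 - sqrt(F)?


Fuchs-van de Graaf (squared-fidelity convention): 1 - sqrt(F) <= T <= sqrt(1 - F).
Lower bound: T >= 1 - sqrt(F)
sqrt(F) = sqrt(0.406) = 0.6372
T >= 1 - 0.6372
T >= 0.3628

0.3628


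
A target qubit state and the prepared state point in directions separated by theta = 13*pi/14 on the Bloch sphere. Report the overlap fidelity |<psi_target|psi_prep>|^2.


For states separated by angle theta on Bloch sphere:
F = cos^2(theta/2)
theta = 13*pi/14 = 2.9172
theta/2 = 1.4586
cos(theta/2) = 0.1120
F = 0.0125

0.0125


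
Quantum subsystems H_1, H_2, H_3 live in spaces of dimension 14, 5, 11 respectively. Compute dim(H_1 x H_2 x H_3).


dim(H_1 x H_2 x H_3) = 14 * 5 * 11
= 70 * 11
= 770

770


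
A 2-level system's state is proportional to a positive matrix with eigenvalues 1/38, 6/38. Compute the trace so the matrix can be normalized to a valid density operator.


tr(M) = sum of eigenvalues
= 1/38 + 6/38
= 7/38
= 0.1842

0.1842


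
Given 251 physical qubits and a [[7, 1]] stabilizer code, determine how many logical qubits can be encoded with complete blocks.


Each code block uses 7 physical qubits for 1 logical qubit(s).
Number of complete blocks = floor(251 / 7) = 35
Logical qubits = 35 * 1
= 35

35


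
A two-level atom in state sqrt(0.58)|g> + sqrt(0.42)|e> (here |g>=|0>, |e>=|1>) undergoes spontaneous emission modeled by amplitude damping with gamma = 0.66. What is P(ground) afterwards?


For amplitude damping with parameter gamma on state sqrt(a)|0> + sqrt(b)|1>:
alpha^2 = 0.58, beta^2 = 0.42
P(|0>) = alpha^2 + gamma * beta^2
= 0.58 + 0.66 * 0.42
= 0.58 + 0.2772
= 0.8572

0.8572


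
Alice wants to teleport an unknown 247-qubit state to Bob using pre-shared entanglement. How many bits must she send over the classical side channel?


Quantum teleportation requires 2 classical bits per qubit teleported.
247 qubit(s) -> 2 * 247 = 494 classical bits

494


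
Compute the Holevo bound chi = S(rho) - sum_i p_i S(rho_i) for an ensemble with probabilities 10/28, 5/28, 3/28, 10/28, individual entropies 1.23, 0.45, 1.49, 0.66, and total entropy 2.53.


chi = S(rho) - sum_i p_i * S(rho_i)
Weighted entropy = 10/28 * 1.23 + 5/28 * 0.45 + 3/28 * 1.49 + 10/28 * 0.66
= 0.9150
chi = 2.53 - 0.9150
= 1.6150

1.6150


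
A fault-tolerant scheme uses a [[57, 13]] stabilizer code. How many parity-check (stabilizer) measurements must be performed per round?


For an [[n,k]] stabilizer code:
Number of stabilizer generators = n - k
= 57 - 13
= 44

44


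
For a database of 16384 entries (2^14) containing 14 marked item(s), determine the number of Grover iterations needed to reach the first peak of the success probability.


After j Grover iterations the success probability is P(j) = sin^2((2j+1)*theta), where sin(theta) = sqrt(k/N).
N = 2^14 = 16384, k = 14
sin(theta) = sqrt(k/N) = 0.02923169833
theta = arcsin(sqrt(k/N)) = 0.02923586298 rad
P(j) reaches its first maximum when (2j+1)*theta is as close as possible to pi/2, i.e. j = round(pi/(4*theta) - 1/2).
pi/(4*theta) - 1/2 = 26.3642
(For comparison, the common estimate pi/4 * sqrt(N/k) = 26.8680; the exact maximiser is used here.)
Optimal iterations = 26

26


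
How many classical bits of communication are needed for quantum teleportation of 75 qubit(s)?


Quantum teleportation requires 2 classical bits per qubit teleported.
75 qubit(s) -> 2 * 75 = 150 classical bits

150


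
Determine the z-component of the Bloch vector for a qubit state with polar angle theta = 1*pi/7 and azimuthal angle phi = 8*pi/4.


theta = 0.4488, phi = 6.2832
r_z = cos(theta) = 0.9010

0.9010


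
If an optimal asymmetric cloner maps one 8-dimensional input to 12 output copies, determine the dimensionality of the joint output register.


Output space = H^(tensor 12) where dim(H) = 8
dim = 8^12
= 64 (after 2 factors)
= 512 (after 3 factors)
= 4096 (after 4 factors)
= 32768 (after 5 factors)
= 262144 (after 6 factors)
= 2097152 (after 7 factors)
= 16777216 (after 8 factors)
= 134217728 (after 9 factors)
= 1073741824 (after 10 factors)
= 8589934592 (after 11 factors)
= 68719476736 (after 12 factors)
= 68719476736

68719476736


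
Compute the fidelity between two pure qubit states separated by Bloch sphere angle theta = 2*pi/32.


For states separated by angle theta on Bloch sphere:
F = cos^2(theta/2)
theta = 2*pi/32 = 0.1963
theta/2 = 0.0982
cos(theta/2) = 0.9952
F = 0.9904

0.9904


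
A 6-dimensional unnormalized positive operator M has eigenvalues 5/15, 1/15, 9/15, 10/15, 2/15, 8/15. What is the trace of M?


tr(M) = sum of eigenvalues
= 5/15 + 1/15 + 9/15 + 10/15 + 2/15 + 8/15
= 35/15
= 2.3333

2.3333


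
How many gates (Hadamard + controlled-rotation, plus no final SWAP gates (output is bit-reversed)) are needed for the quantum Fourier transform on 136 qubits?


Hadamard gates: 136
Controlled rotations: n*(n-1)/2 = 136*135/2 = 9180
SWAP gates: 0 (omitted)
Total = 136 + 9180
= 9316

9316


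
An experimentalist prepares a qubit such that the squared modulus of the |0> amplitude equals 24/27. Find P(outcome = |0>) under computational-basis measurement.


|alpha|^2 = 24/27 = 0.8889
|beta|^2 = 1 - 24/27 = 3/27 = 0.1111
P(|0>) = |alpha|^2 = 0.8889

0.8889


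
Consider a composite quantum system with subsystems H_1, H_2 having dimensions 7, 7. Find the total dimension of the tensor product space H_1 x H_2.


dim(H_1 x H_2) = 7 * 7
= 49

49


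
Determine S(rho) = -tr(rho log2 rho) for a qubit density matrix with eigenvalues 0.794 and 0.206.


S = -p*log2(p) - (1-p)*log2(1-p)
p = 0.7940, 1-p = 0.2060
= -0.7940 * log2(0.7940) - 0.2060 * log2(0.2060)
= -(-0.2642) - (-0.4695)
= 0.7338

0.7338


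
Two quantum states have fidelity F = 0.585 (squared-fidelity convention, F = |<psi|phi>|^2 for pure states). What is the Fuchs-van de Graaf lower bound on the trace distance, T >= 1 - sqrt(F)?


Fuchs-van de Graaf (squared-fidelity convention): 1 - sqrt(F) <= T <= sqrt(1 - F).
Lower bound: T >= 1 - sqrt(F)
sqrt(F) = sqrt(0.585) = 0.7649
T >= 1 - 0.7649
T >= 0.2351

0.2351


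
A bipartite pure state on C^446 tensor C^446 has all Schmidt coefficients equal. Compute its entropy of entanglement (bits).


For a maximally entangled state in d x d:
S = log2(d) = log2(446)
= 8.8009

8.8009


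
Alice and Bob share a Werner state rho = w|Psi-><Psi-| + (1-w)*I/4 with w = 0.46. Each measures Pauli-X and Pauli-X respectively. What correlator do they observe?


|Psi-> = (|01> - |10>)/sqrt(2)
For the pure Bell state, <X_A X_B> = -1 (Bell-state Pauli correlator).
The maximally-mixed part I/4 has tr(I/4 * P tensor P) = 0 for any traceless Pauli P.
So <X_A X_B>_rho = w * (-1) + (1 - w) * 0
= 0.46 * (-1)
= -0.4600

-0.4600


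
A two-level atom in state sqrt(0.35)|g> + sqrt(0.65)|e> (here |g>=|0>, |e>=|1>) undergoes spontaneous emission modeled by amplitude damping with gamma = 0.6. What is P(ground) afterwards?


For amplitude damping with parameter gamma on state sqrt(a)|0> + sqrt(b)|1>:
alpha^2 = 0.35, beta^2 = 0.65
P(|0>) = alpha^2 + gamma * beta^2
= 0.35 + 0.6 * 0.65
= 0.35 + 0.3900
= 0.7400

0.7400


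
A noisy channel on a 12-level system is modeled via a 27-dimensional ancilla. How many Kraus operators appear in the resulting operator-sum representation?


Tracing out the environment in an orthonormal basis {|i>_E} gives Kraus operators K_i = <i|_E U |0>_E.
Number of Kraus operators = dim(H_env) = d_env
= 27

27
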